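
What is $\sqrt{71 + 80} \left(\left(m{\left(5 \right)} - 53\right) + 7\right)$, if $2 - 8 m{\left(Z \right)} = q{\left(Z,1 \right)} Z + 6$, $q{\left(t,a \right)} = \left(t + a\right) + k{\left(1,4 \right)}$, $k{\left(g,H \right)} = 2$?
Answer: $- \frac{103 \sqrt{151}}{2} \approx -632.84$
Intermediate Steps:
$q{\left(t,a \right)} = 2 + a + t$ ($q{\left(t,a \right)} = \left(t + a\right) + 2 = \left(a + t\right) + 2 = 2 + a + t$)
$m{\left(Z \right)} = - \frac{1}{2} - \frac{Z \left(3 + Z\right)}{8}$ ($m{\left(Z \right)} = \frac{1}{4} - \frac{\left(2 + 1 + Z\right) Z + 6}{8} = \frac{1}{4} - \frac{\left(3 + Z\right) Z + 6}{8} = \frac{1}{4} - \frac{Z \left(3 + Z\right) + 6}{8} = \frac{1}{4} - \frac{6 + Z \left(3 + Z\right)}{8} = \frac{1}{4} - \left(\frac{3}{4} + \frac{Z \left(3 + Z\right)}{8}\right) = - \frac{1}{2} - \frac{Z \left(3 + Z\right)}{8}$)
$\sqrt{71 + 80} \left(\left(m{\left(5 \right)} - 53\right) + 7\right) = \sqrt{71 + 80} \left(\left(\left(- \frac{1}{2} - \frac{5 \left(3 + 5\right)}{8}\right) - 53\right) + 7\right) = \sqrt{151} \left(\left(\left(- \frac{1}{2} - \frac{5}{8} \cdot 8\right) - 53\right) + 7\right) = \sqrt{151} \left(\left(\left(- \frac{1}{2} - 5\right) - 53\right) + 7\right) = \sqrt{151} \left(\left(- \frac{11}{2} - 53\right) + 7\right) = \sqrt{151} \left(- \frac{117}{2} + 7\right) = \sqrt{151} \left(- \frac{103}{2}\right) = - \frac{103 \sqrt{151}}{2}$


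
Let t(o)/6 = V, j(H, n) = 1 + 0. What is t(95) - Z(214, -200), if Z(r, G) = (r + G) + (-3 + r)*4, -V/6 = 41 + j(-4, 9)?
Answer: -2370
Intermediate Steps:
j(H, n) = 1
V = -252 (V = -6*(41 + 1) = -6*42 = -252)
t(o) = -1512 (t(o) = 6*(-252) = -1512)
Z(r, G) = -12 + G + 5*r (Z(r, G) = (G + r) + (-12 + 4*r) = -12 + G + 5*r)
t(95) - Z(214, -200) = -1512 - (-12 - 200 + 5*214) = -1512 - (-12 - 200 + 1070) = -1512 - 1*858 = -1512 - 858 = -2370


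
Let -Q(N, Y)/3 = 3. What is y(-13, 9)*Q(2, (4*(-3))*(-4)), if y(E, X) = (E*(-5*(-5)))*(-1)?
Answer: -2925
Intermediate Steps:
y(E, X) = -25*E (y(E, X) = (E*25)*(-1) = (25*E)*(-1) = -25*E)
Q(N, Y) = -9 (Q(N, Y) = -3*3 = -9)
y(-13, 9)*Q(2, (4*(-3))*(-4)) = -25*(-13)*(-9) = 325*(-9) = -2925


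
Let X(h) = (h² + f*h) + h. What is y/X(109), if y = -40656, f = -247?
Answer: 40656/14933 ≈ 2.7226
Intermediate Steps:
X(h) = h² - 246*h (X(h) = (h² - 247*h) + h = h² - 246*h)
y/X(109) = -40656*1/(109*(-246 + 109)) = -40656/(109*(-137)) = -40656/(-14933) = -40656*(-1/14933) = 40656/14933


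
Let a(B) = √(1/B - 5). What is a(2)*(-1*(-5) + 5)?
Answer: 15*I*√2 ≈ 21.213*I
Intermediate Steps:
a(B) = √(-5 + 1/B)
a(2)*(-1*(-5) + 5) = √(-5 + 1/2)*(-1*(-5) + 5) = √(-5 + ½)*(5 + 5) = √(-9/2)*10 = (3*I*√2/2)*10 = 15*I*√2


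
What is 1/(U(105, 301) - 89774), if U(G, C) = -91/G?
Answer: -15/1346623 ≈ -1.1139e-5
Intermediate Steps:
1/(U(105, 301) - 89774) = 1/(-91/105 - 89774) = 1/(-91*1/105 - 89774) = 1/(-13/15 - 89774) = 1/(-1346623/15) = -15/1346623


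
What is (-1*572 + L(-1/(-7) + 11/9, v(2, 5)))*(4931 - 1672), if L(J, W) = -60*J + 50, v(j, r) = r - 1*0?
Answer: -41330638/21 ≈ -1.9681e+6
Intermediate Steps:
v(j, r) = r (v(j, r) = r + 0 = r)
L(J, W) = 50 - 60*J
(-1*572 + L(-1/(-7) + 11/9, v(2, 5)))*(4931 - 1672) = (-1*572 + (50 - 60*(-1/(-7) + 11/9)))*(4931 - 1672) = (-572 + (50 - 60*(-1*(-⅐) + 11*(⅑))))*3259 = (-572 + (50 - 60*(⅐ + 11/9)))*3259 = (-572 + (50 - 60*86/63))*3259 = (-572 + (50 - 1720/21))*3259 = (-572 - 670/21)*3259 = -12682/21*3259 = -41330638/21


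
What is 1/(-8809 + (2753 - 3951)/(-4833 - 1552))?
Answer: -6385/56244267 ≈ -0.00011352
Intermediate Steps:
1/(-8809 + (2753 - 3951)/(-4833 - 1552)) = 1/(-8809 - 1198/(-6385)) = 1/(-8809 - 1198*(-1/6385)) = 1/(-8809 + 1198/6385) = 1/(-56244267/6385) = -6385/56244267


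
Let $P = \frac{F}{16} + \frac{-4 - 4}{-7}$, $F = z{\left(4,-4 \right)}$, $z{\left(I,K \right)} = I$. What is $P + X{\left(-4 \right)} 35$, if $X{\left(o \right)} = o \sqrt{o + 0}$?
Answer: $\frac{39}{28} - 280 i \approx 1.3929 - 280.0 i$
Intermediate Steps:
$F = 4$
$X{\left(o \right)} = o^{\frac{3}{2}}$ ($X{\left(o \right)} = o \sqrt{o} = o^{\frac{3}{2}}$)
$P = \frac{39}{28}$ ($P = \frac{4}{16} + \frac{-4 - 4}{-7} = 4 \cdot \frac{1}{16} + \left(-4 - 4\right) \left(- \frac{1}{7}\right) = \frac{1}{4} - - \frac{8}{7} = \frac{1}{4} + \frac{8}{7} = \frac{39}{28} \approx 1.3929$)
$P + X{\left(-4 \right)} 35 = \frac{39}{28} + \left(-4\right)^{\frac{3}{2}} \cdot 35 = \frac{39}{28} + - 8 i 35 = \frac{39}{28} - 280 i$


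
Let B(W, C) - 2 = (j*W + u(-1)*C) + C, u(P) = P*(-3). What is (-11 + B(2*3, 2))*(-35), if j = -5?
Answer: 1085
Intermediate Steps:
u(P) = -3*P
B(W, C) = 2 - 5*W + 4*C (B(W, C) = 2 + ((-5*W + (-3*(-1))*C) + C) = 2 + ((-5*W + 3*C) + C) = 2 + (-5*W + 4*C) = 2 - 5*W + 4*C)
(-11 + B(2*3, 2))*(-35) = (-11 + (2 - 10*3 + 4*2))*(-35) = (-11 + (2 - 5*6 + 8))*(-35) = (-11 + (2 - 30 + 8))*(-35) = (-11 - 20)*(-35) = -31*(-35) = 1085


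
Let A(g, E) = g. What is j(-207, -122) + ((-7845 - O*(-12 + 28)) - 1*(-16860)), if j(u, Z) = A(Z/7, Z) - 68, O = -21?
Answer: 64859/7 ≈ 9265.6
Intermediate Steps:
j(u, Z) = -68 + Z/7 (j(u, Z) = Z/7 - 68 = -68 + Z/7)
j(-207, -122) + ((-7845 - O*(-12 + 28)) - 1*(-16860)) = (-68 + (⅐)*(-122)) + ((-7845 - (-21)*(-12 + 28)) - 1*(-16860)) = (-68 - 122/7) + ((-7845 - (-21)*16) + 16860) = -598/7 + ((-7845 - 1*(-336)) + 16860) = -598/7 + ((-7845 + 336) + 16860) = -598/7 + (-7509 + 16860) = -598/7 + 9351 = 64859/7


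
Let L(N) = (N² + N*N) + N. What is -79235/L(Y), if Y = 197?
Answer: -15847/15563 ≈ -1.0182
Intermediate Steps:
L(N) = N + 2*N² (L(N) = (N² + N²) + N = 2*N² + N = N + 2*N²)
-79235/L(Y) = -79235*1/(197*(1 + 2*197)) = -79235*1/(197*(1 + 394)) = -79235/(197*395) = -79235/77815 = -79235*1/77815 = -15847/15563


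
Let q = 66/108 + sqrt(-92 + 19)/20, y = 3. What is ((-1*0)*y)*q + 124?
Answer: 124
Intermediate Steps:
q = 11/18 + I*sqrt(73)/20 (q = 66*(1/108) + sqrt(-73)*(1/20) = 11/18 + (I*sqrt(73))*(1/20) = 11/18 + I*sqrt(73)/20 ≈ 0.61111 + 0.4272*I)
((-1*0)*y)*q + 124 = (-1*0*3)*(11/18 + I*sqrt(73)/20) + 124 = (0*3)*(11/18 + I*sqrt(73)/20) + 124 = 0*(11/18 + I*sqrt(73)/20) + 124 = 0 + 124 = 124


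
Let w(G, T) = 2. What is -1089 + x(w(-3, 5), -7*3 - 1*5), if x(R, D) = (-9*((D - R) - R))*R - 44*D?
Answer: 595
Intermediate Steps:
x(R, D) = -44*D + R*(-9*D + 18*R) (x(R, D) = (-9*(D - 2*R))*R - 44*D = (-9*D + 18*R)*R - 44*D = R*(-9*D + 18*R) - 44*D = -44*D + R*(-9*D + 18*R))
-1089 + x(w(-3, 5), -7*3 - 1*5) = -1089 + (-44*(-7*3 - 1*5) + 18*2**2 - 9*(-7*3 - 1*5)*2) = -1089 + (-44*(-21 - 5) + 18*4 - 9*(-21 - 5)*2) = -1089 + (-44*(-26) + 72 - 9*(-26)*2) = -1089 + (1144 + 72 + 468) = -1089 + 1684 = 595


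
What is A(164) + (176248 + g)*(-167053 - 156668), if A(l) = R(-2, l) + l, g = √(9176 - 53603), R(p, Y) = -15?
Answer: -57055178659 - 323721*I*√44427 ≈ -5.7055e+10 - 6.8233e+7*I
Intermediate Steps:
g = I*√44427 (g = √(-44427) = I*√44427 ≈ 210.78*I)
A(l) = -15 + l
A(164) + (176248 + g)*(-167053 - 156668) = (-15 + 164) + (176248 + I*√44427)*(-167053 - 156668) = 149 + (176248 + I*√44427)*(-323721) = 149 + (-57055178808 - 323721*I*√44427) = -57055178659 - 323721*I*√44427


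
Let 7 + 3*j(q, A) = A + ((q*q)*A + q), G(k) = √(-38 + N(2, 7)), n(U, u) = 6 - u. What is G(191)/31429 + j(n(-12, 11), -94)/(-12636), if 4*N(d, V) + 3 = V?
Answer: 614/9477 + I*√37/31429 ≈ 0.064788 + 0.00019354*I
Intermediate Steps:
N(d, V) = -¾ + V/4
G(k) = I*√37 (G(k) = √(-38 + (-¾ + (¼)*7)) = √(-38 + (-¾ + 7/4)) = √(-38 + 1) = √(-37) = I*√37)
j(q, A) = -7/3 + A/3 + q/3 + A*q²/3 (j(q, A) = -7/3 + (A + ((q*q)*A + q))/3 = -7/3 + (A + (q²*A + q))/3 = -7/3 + (A + (A*q² + q))/3 = -7/3 + (A + (q + A*q²))/3 = -7/3 + (A + q + A*q²)/3 = -7/3 + (A/3 + q/3 + A*q²/3) = -7/3 + A/3 + q/3 + A*q²/3)
G(191)/31429 + j(n(-12, 11), -94)/(-12636) = (I*√37)/31429 + (-7/3 + (⅓)*(-94) + (6 - 1*11)/3 + (⅓)*(-94)*(6 - 1*11)²)/(-12636) = (I*√37)*(1/31429) + (-7/3 - 94/3 + (6 - 11)/3 + (⅓)*(-94)*(6 - 11)²)*(-1/12636) = I*√37/31429 + (-7/3 - 94/3 + (⅓)*(-5) + (⅓)*(-94)*(-5)²)*(-1/12636) = I*√37/31429 + (-7/3 - 94/3 - 5/3 + (⅓)*(-94)*25)*(-1/12636) = I*√37/31429 + (-7/3 - 94/3 - 5/3 - 2350/3)*(-1/12636) = I*√37/31429 - 2456/3*(-1/12636) = I*√37/31429 + 614/9477 = 614/9477 + I*√37/31429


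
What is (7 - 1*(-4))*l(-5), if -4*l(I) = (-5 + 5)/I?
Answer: 0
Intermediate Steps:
l(I) = 0 (l(I) = -(-5 + 5)/(4*I) = -0/I = -¼*0 = 0)
(7 - 1*(-4))*l(-5) = (7 - 1*(-4))*0 = (7 + 4)*0 = 11*0 = 0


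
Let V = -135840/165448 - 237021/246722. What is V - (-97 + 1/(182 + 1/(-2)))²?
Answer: -6326580431284850551/672345746299458 ≈ -9409.7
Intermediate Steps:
V = -9091170861/5102457682 (V = -135840*1/165448 - 237021*1/246722 = -16980/20681 - 237021/246722 = -9091170861/5102457682 ≈ -1.7817)
V - (-97 + 1/(182 + 1/(-2)))² = -9091170861/5102457682 - (-97 + 1/(182 + 1/(-2)))² = -9091170861/5102457682 - (-97 + 1/(182 - ½))² = -9091170861/5102457682 - (-97 + 1/(363/2))² = -9091170861/5102457682 - (-97 + 2/363)² = -9091170861/5102457682 - (-35209/363)² = -9091170861/5102457682 - 1*1239673681/131769 = -9091170861/5102457682 - 1239673681/131769 = -6326580431284850551/672345746299458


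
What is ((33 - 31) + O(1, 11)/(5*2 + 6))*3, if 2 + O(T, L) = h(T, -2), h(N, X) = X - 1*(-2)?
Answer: 45/8 ≈ 5.6250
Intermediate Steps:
h(N, X) = 2 + X (h(N, X) = X + 2 = 2 + X)
O(T, L) = -2 (O(T, L) = -2 + (2 - 2) = -2 + 0 = -2)
((33 - 31) + O(1, 11)/(5*2 + 6))*3 = ((33 - 31) - 2/(5*2 + 6))*3 = (2 - 2/(10 + 6))*3 = (2 - 2/16)*3 = (2 - 2*1/16)*3 = (2 - ⅛)*3 = (15/8)*3 = 45/8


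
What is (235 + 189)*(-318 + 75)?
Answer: -103032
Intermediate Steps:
(235 + 189)*(-318 + 75) = 424*(-243) = -103032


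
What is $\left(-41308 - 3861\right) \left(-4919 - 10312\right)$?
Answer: $687969039$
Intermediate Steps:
$\left(-41308 - 3861\right) \left(-4919 - 10312\right) = \left(-45169\right) \left(-15231\right) = 687969039$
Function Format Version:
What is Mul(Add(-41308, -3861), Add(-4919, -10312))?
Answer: 687969039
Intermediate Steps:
Mul(Add(-41308, -3861), Add(-4919, -10312)) = Mul(-45169, -15231) = 687969039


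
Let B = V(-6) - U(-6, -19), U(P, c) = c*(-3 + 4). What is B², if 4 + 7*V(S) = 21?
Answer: 22500/49 ≈ 459.18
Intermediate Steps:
U(P, c) = c (U(P, c) = c*1 = c)
V(S) = 17/7 (V(S) = -4/7 + (⅐)*21 = -4/7 + 3 = 17/7)
B = 150/7 (B = 17/7 - 1*(-19) = 17/7 + 19 = 150/7 ≈ 21.429)
B² = (150/7)² = 22500/49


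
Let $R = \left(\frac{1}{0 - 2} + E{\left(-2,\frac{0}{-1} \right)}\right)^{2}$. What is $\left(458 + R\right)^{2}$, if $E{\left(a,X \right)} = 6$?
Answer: $\frac{3814209}{16} \approx 2.3839 \cdot 10^{5}$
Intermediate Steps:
$R = \frac{121}{4}$ ($R = \left(\frac{1}{0 - 2} + 6\right)^{2} = \left(\frac{1}{-2} + 6\right)^{2} = \left(- \frac{1}{2} + 6\right)^{2} = \left(\frac{11}{2}\right)^{2} = \frac{121}{4} \approx 30.25$)
$\left(458 + R\right)^{2} = \left(458 + \frac{121}{4}\right)^{2} = \left(\frac{1953}{4}\right)^{2} = \frac{3814209}{16}$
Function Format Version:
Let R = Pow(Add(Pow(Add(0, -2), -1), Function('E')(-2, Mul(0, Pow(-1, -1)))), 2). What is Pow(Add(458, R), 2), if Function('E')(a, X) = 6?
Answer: Rational(3814209, 16) ≈ 2.3839e+5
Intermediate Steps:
R = Rational(121, 4) (R = Pow(Add(Pow(Add(0, -2), -1), 6), 2) = Pow(Add(Pow(-2, -1), 6), 2) = Pow(Add(Rational(-1, 2), 6), 2) = Pow(Rational(11, 2), 2) = Rational(121, 4) ≈ 30.250)
Pow(Add(458, R), 2) = Pow(Add(458, Rational(121, 4)), 2) = Pow(Rational(1953, 4), 2) = Rational(3814209, 16)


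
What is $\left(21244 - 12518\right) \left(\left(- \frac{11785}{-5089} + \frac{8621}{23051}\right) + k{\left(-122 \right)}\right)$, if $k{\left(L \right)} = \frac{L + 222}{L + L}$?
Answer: $\frac{549655897066}{27628181} \approx 19895.0$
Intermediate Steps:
$k{\left(L \right)} = \frac{222 + L}{2 L}$
$\left(21244 - 12518\right) \left(\left(- \frac{11785}{-5089} + \frac{8621}{23051}\right) + k{\left(-122 \right)}\right) = \left(21244 - 12518\right) \left(\left(- \frac{11785}{-5089} + \frac{8621}{23051}\right) + \frac{222 - 122}{2 \left(-122\right)}\right) = 8726 \left(\left(\left(-11785\right) \left(- \frac{1}{5089}\right) + 8621 \cdot \frac{1}{23051}\right) + \frac{1}{2} \left(- \frac{1}{122}\right) 100\right) = 8726 \left(\left(\frac{11785}{5089} + \frac{233}{623}\right) - \frac{25}{61}\right) = 8726 \left(\frac{1218256}{452921} - \frac{25}{61}\right) = 8726 \cdot \frac{62990591}{27628181} = \frac{549655897066}{27628181}$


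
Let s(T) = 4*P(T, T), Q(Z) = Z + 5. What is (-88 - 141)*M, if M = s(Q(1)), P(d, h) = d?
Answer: -5496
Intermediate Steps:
Q(Z) = 5 + Z
s(T) = 4*T
M = 24 (M = 4*(5 + 1) = 4*6 = 24)
(-88 - 141)*M = (-88 - 141)*24 = -229*24 = -5496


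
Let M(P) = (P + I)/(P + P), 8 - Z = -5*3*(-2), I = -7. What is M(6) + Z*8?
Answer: -2113/12 ≈ -176.08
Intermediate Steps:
Z = -22 (Z = 8 - (-5*3)*(-2) = 8 - (-15)*(-2) = 8 - 1*30 = 8 - 30 = -22)
M(P) = (-7 + P)/(2*P) (M(P) = (P - 7)/(P + P) = (-7 + P)/((2*P)) = (-7 + P)*(1/(2*P)) = (-7 + P)/(2*P))
M(6) + Z*8 = (½)*(-7 + 6)/6 - 22*8 = (½)*(⅙)*(-1) - 176 = -1/12 - 176 = -2113/12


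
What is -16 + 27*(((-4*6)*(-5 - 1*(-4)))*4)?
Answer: 2576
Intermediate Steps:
-16 + 27*(((-4*6)*(-5 - 1*(-4)))*4) = -16 + 27*(-24*(-5 + 4)*4) = -16 + 27*(-24*(-1)*4) = -16 + 27*(24*4) = -16 + 27*96 = -16 + 2592 = 2576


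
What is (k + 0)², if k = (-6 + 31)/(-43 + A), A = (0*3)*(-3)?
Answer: 625/1849 ≈ 0.33802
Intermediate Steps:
A = 0 (A = 0*(-3) = 0)
k = -25/43 (k = (-6 + 31)/(-43 + 0) = 25/(-43) = 25*(-1/43) = -25/43 ≈ -0.58140)
(k + 0)² = (-25/43 + 0)² = (-25/43)² = 625/1849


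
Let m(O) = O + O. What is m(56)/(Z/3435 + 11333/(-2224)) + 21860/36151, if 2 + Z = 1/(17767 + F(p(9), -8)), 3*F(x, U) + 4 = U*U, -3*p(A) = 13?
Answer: -535038977136362540/25034808201925787 ≈ -21.372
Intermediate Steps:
p(A) = -13/3 (p(A) = -⅓*13 = -13/3)
F(x, U) = -4/3 + U²/3 (F(x, U) = -4/3 + (U*U)/3 = -4/3 + U²/3)
Z = -35573/17787 (Z = -2 + 1/(17767 + (-4/3 + (⅓)*(-8)²)) = -2 + 1/(17767 + (-4/3 + (⅓)*64)) = -2 + 1/(17767 + (-4/3 + 64/3)) = -2 + 1/(17767 + 20) = -2 + 1/17787 = -35573/17787 ≈ -1.9999)
m(O) = 2*O
m(56)/(Z/3435 + 11333/(-2224)) + 21860/36151 = (2*56)/(-35573/17787/3435 + 11333/(-2224)) + 21860/36151 = 112/(-35573/17787*1/3435 + 11333*(-1/2224)) + 21860*(1/36151) = 112/(-35573/61098345 - 11333/2224) + 21860/36151 = 112/(-692506658237/135882719280) + 21860/36151 = 112*(-135882719280/692506658237) + 21860/36151 = -15218864559360/692506658237 + 21860/36151 = -535038977136362540/25034808201925787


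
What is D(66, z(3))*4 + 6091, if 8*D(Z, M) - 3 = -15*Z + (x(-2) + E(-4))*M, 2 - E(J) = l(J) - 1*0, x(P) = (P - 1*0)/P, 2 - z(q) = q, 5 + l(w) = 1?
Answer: 5594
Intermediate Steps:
l(w) = -4 (l(w) = -5 + 1 = -4)
z(q) = 2 - q
x(P) = 1 (x(P) = (P + 0)/P = P/P = 1)
E(J) = 6 (E(J) = 2 - (-4 - 1*0) = 2 - (-4 + 0) = 2 - 1*(-4) = 2 + 4 = 6)
D(Z, M) = 3/8 - 15*Z/8 + 7*M/8 (D(Z, M) = 3/8 + (-15*Z + (1 + 6)*M)/8 = 3/8 + (-15*Z + 7*M)/8 = 3/8 + (-15*Z/8 + 7*M/8) = 3/8 - 15*Z/8 + 7*M/8)
D(66, z(3))*4 + 6091 = (3/8 - 15/8*66 + 7*(2 - 1*3)/8)*4 + 6091 = (3/8 - 495/4 + 7*(2 - 3)/8)*4 + 6091 = (3/8 - 495/4 + (7/8)*(-1))*4 + 6091 = (3/8 - 495/4 - 7/8)*4 + 6091 = -497/4*4 + 6091 = -497 + 6091 = 5594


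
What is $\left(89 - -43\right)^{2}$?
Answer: $17424$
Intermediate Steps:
$\left(89 - -43\right)^{2} = \left(89 + \left(-15 + 58\right)\right)^{2} = \left(89 + 43\right)^{2} = 132^{2} = 17424$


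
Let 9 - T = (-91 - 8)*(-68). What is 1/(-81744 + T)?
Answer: -1/88467 ≈ -1.1304e-5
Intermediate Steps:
T = -6723 (T = 9 - (-91 - 8)*(-68) = 9 - (-99)*(-68) = 9 - 1*6732 = 9 - 6732 = -6723)
1/(-81744 + T) = 1/(-81744 - 6723) = 1/(-88467) = -1/88467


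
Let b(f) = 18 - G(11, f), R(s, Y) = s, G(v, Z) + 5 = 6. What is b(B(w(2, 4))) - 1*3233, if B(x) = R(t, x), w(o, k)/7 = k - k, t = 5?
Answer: -3216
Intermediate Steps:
w(o, k) = 0 (w(o, k) = 7*(k - k) = 7*0 = 0)
G(v, Z) = 1 (G(v, Z) = -5 + 6 = 1)
B(x) = 5
b(f) = 17 (b(f) = 18 - 1*1 = 18 - 1 = 17)
b(B(w(2, 4))) - 1*3233 = 17 - 1*3233 = 17 - 3233 = -3216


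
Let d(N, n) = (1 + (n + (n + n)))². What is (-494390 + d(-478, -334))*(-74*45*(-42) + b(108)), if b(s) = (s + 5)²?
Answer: 77476159319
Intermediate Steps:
b(s) = (5 + s)²
d(N, n) = (1 + 3*n)² (d(N, n) = (1 + (n + 2*n))² = (1 + 3*n)²)
(-494390 + d(-478, -334))*(-74*45*(-42) + b(108)) = (-494390 + (1 + 3*(-334))²)*(-74*45*(-42) + (5 + 108)²) = (-494390 + (1 - 1002)²)*(-3330*(-42) + 113²) = (-494390 + (-1001)²)*(139860 + 12769) = (-494390 + 1002001)*152629 = 507611*152629 = 77476159319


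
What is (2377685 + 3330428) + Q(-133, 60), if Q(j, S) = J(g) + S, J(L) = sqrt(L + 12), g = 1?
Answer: 5708173 + sqrt(13) ≈ 5.7082e+6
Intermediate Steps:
J(L) = sqrt(12 + L)
Q(j, S) = S + sqrt(13) (Q(j, S) = sqrt(12 + 1) + S = sqrt(13) + S = S + sqrt(13))
(2377685 + 3330428) + Q(-133, 60) = (2377685 + 3330428) + (60 + sqrt(13)) = 5708113 + (60 + sqrt(13)) = 5708173 + sqrt(13)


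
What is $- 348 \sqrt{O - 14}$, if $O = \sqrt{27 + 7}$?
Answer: $- 348 i \sqrt{14 - \sqrt{34}} \approx - 994.64 i$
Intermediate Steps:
$O = \sqrt{34} \approx 5.8309$
$- 348 \sqrt{O - 14} = - 348 \sqrt{\sqrt{34} - 14} = - 348 \sqrt{-14 + \sqrt{34}}$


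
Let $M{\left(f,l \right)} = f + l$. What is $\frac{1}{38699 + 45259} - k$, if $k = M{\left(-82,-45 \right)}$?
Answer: $\frac{10662667}{83958} \approx 127.0$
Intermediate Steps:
$k = -127$ ($k = -82 - 45 = -127$)
$\frac{1}{38699 + 45259} - k = \frac{1}{38699 + 45259} - -127 = \frac{1}{83958} + 127 = \frac{10662667}{83958}$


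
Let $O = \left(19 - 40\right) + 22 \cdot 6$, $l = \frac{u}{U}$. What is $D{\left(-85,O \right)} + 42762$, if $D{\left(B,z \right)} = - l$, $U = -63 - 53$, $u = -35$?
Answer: $\frac{4960357}{116} \approx 42762.0$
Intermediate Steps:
$U = -116$
$l = \frac{35}{116}$ ($l = - \frac{35}{-116} = \left(-35\right) \left(- \frac{1}{116}\right) = \frac{35}{116} \approx 0.30172$)
$O = 111$ ($O = -21 + 132 = 111$)
$D{\left(B,z \right)} = - \frac{35}{116}$ ($D{\left(B,z \right)} = \left(-1\right) \frac{35}{116} = - \frac{35}{116}$)
$D{\left(-85,O \right)} + 42762 = - \frac{35}{116} + 42762 = \frac{4960357}{116}$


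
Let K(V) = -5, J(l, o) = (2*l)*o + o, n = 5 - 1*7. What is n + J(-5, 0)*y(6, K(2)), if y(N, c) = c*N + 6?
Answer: -2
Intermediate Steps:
n = -2 (n = 5 - 7 = -2)
J(l, o) = o + 2*l*o (J(l, o) = 2*l*o + o = o + 2*l*o)
y(N, c) = 6 + N*c (y(N, c) = N*c + 6 = 6 + N*c)
n + J(-5, 0)*y(6, K(2)) = -2 + (0*(1 + 2*(-5)))*(6 + 6*(-5)) = -2 + (0*(1 - 10))*(6 - 30) = -2 + (0*(-9))*(-24) = -2 + 0*(-24) = -2 + 0 = -2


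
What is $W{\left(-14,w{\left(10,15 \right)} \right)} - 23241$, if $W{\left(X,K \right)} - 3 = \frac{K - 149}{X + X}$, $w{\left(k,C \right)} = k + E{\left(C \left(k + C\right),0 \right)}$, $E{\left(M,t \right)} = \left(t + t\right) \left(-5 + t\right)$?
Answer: $- \frac{650525}{28} \approx -23233.0$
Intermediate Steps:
$E{\left(M,t \right)} = 2 t \left(-5 + t\right)$
$w{\left(k,C \right)} = k$ ($w{\left(k,C \right)} = k + 2 \cdot 0 \left(-5 + 0\right) = k + 2 \cdot 0 \left(-5\right) = k + 0 = k$)
$W{\left(X,K \right)} = 3 + \frac{-149 + K}{2 X}$ ($W{\left(X,K \right)} = 3 + \frac{K - 149}{X + X} = 3 + \frac{-149 + K}{2 X}$)
$W{\left(-14,w{\left(10,15 \right)} \right)} - 23241 = \frac{-149 + 10 + 6 \left(-14\right)}{2 \left(-14\right)} - 23241 = \frac{1}{2} \left(- \frac{1}{14}\right) \left(-149 + 10 - 84\right) - 23241 = \frac{1}{2} \left(- \frac{1}{14}\right) \left(-223\right) - 23241 = \frac{223}{28} - 23241 = - \frac{650525}{28}$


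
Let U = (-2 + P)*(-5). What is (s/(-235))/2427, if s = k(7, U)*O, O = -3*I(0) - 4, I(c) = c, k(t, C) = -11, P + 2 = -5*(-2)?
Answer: -44/570345 ≈ -7.7146e-5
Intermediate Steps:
P = 8 (P = -2 - 5*(-2) = -2 + 10 = 8)
U = -30 (U = (-2 + 8)*(-5) = 6*(-5) = -30)
O = -4 (O = -3*0 - 4 = 0 - 4 = -4)
s = 44 (s = -11*(-4) = 44)
(s/(-235))/2427 = (44/(-235))/2427 = (44*(-1/235))*(1/2427) = -44/235*1/2427 = -44/570345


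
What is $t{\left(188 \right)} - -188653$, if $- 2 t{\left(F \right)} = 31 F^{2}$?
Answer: $-359179$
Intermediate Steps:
$t{\left(F \right)} = - \frac{31 F^{2}}{2}$
$t{\left(188 \right)} - -188653 = - \frac{31 \cdot 188^{2}}{2} - -188653 = \left(- \frac{31}{2}\right) 35344 + 188653 = -547832 + 188653 = -359179$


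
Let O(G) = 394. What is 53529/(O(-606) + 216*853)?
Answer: 53529/184642 ≈ 0.28991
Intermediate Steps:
53529/(O(-606) + 216*853) = 53529/(394 + 216*853) = 53529/(394 + 184248) = 53529/184642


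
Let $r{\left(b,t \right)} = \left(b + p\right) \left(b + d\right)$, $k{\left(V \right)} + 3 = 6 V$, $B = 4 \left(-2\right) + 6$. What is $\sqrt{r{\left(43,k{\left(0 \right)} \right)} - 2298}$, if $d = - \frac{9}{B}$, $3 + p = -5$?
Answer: $\frac{i \sqrt{2542}}{2} \approx 25.209 i$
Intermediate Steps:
$p = -8$ ($p = -3 - 5 = -8$)
$B = -2$ ($B = -8 + 6 = -2$)
$d = \frac{9}{2}$ ($d = - \frac{9}{-2} = \left(-9\right) \left(- \frac{1}{2}\right) = \frac{9}{2} \approx 4.5$)
$k{\left(V \right)} = -3 + 6 V$
$r{\left(b,t \right)} = \left(-8 + b\right) \left(\frac{9}{2} + b\right)$ ($r{\left(b,t \right)} = \left(b - 8\right) \left(b + \frac{9}{2}\right) = \left(-8 + b\right) \left(\frac{9}{2} + b\right)$)
$\sqrt{r{\left(43,k{\left(0 \right)} \right)} - 2298} = \sqrt{\left(-36 + 43^{2} - \frac{301}{2}\right) - 2298} = \sqrt{\left(-36 + 1849 - \frac{301}{2}\right) - 2298} = \sqrt{\frac{3325}{2} - 2298} = \sqrt{- \frac{1271}{2}} = \frac{i \sqrt{2542}}{2}$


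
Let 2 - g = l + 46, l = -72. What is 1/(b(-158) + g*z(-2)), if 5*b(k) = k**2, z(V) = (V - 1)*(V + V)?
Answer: 5/26644 ≈ 0.00018766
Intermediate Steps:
g = 28 (g = 2 - (-72 + 46) = 2 - 1*(-26) = 2 + 26 = 28)
z(V) = 2*V*(-1 + V) (z(V) = (-1 + V)*(2*V) = 2*V*(-1 + V))
b(k) = k**2/5
1/(b(-158) + g*z(-2)) = 1/((1/5)*(-158)**2 + 28*(2*(-2)*(-1 - 2))) = 1/((1/5)*24964 + 28*(2*(-2)*(-3))) = 1/(24964/5 + 28*12) = 1/(24964/5 + 336) = 1/(26644/5) = 5/26644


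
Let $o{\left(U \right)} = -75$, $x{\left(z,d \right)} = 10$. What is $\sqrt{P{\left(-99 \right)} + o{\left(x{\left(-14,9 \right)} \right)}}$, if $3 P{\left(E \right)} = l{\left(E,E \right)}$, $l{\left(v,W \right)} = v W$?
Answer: $2 \sqrt{798} \approx 56.498$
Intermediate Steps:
$l{\left(v,W \right)} = W v$
$P{\left(E \right)} = \frac{E^{2}}{3}$ ($P{\left(E \right)} = \frac{E E}{3} = \frac{E^{2}}{3}$)
$\sqrt{P{\left(-99 \right)} + o{\left(x{\left(-14,9 \right)} \right)}} = \sqrt{\frac{\left(-99\right)^{2}}{3} - 75} = \sqrt{\frac{1}{3} \cdot 9801 - 75} = \sqrt{3267 - 75} = \sqrt{3192} = 2 \sqrt{798}$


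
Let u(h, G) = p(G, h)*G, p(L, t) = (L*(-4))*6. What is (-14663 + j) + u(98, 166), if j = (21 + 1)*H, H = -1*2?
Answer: -676051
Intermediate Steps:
H = -2
j = -44 (j = (21 + 1)*(-2) = 22*(-2) = -44)
p(L, t) = -24*L (p(L, t) = -4*L*6 = -24*L)
u(h, G) = -24*G**2 (u(h, G) = (-24*G)*G = -24*G**2)
(-14663 + j) + u(98, 166) = (-14663 - 44) - 24*166**2 = -14707 - 24*27556 = -14707 - 661344 = -676051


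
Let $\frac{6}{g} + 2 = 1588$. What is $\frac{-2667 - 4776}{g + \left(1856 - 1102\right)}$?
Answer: $- \frac{5902299}{597925} \approx -9.8713$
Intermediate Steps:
$g = \frac{3}{793}$ ($g = \frac{6}{-2 + 1588} = \frac{6}{1586} = 6 \cdot \frac{1}{1586} = \frac{3}{793} \approx 0.0037831$)
$\frac{-2667 - 4776}{g + \left(1856 - 1102\right)} = \frac{-2667 - 4776}{\frac{3}{793} + \left(1856 - 1102\right)} = - \frac{7443}{\frac{3}{793} + \left(1856 - 1102\right)} = - \frac{7443}{\frac{3}{793} + 754} = - \frac{7443}{\frac{597925}{793}} = \left(-7443\right) \frac{793}{597925} = - \frac{5902299}{597925}$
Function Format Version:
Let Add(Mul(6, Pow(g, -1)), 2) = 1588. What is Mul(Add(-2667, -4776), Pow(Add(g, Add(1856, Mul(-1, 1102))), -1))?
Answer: Rational(-5902299, 597925) ≈ -9.8713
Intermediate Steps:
g = Rational(3, 793) (g = Mul(6, Pow(Add(-2, 1588), -1)) = Mul(6, Pow(1586, -1)) = Mul(6, Rational(1, 1586)) = Rational(3, 793) ≈ 0.0037831)
Mul(Add(-2667, -4776), Pow(Add(g, Add(1856, Mul(-1, 1102))), -1)) = Mul(Add(-2667, -4776), Pow(Add(Rational(3, 793), Add(1856, Mul(-1, 1102))), -1)) = Mul(-7443, Pow(Add(Rational(3, 793), Add(1856, -1102)), -1)) = Mul(-7443, Pow(Add(Rational(3, 793), 754), -1)) = Mul(-7443, Pow(Rational(597925, 793), -1)) = Mul(-7443, Rational(793, 597925)) = Rational(-5902299, 597925)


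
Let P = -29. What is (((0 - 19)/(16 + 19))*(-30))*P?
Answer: -3306/7 ≈ -472.29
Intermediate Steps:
(((0 - 19)/(16 + 19))*(-30))*P = (((0 - 19)/(16 + 19))*(-30))*(-29) = (-19/35*(-30))*(-29) = (-19*1/35*(-30))*(-29) = -19/35*(-30)*(-29) = (114/7)*(-29) = -3306/7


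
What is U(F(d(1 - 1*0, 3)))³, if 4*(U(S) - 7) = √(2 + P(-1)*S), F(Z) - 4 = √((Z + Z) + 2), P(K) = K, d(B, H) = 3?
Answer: (28 + I*√2*√(1 + √2))³/64 ≈ 336.66 + 80.588*I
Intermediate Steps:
F(Z) = 4 + √(2 + 2*Z) (F(Z) = 4 + √((Z + Z) + 2) = 4 + √(2*Z + 2) = 4 + √(2 + 2*Z))
U(S) = 7 + √(2 - S)/4
U(F(d(1 - 1*0, 3)))³ = (7 + √(2 - (4 + √(2 + 2*3)))/4)³ = (7 + √(2 - (4 + √(2 + 6)))/4)³ = (7 + √(2 - (4 + √8))/4)³ = (7 + √(2 - (4 + 2*√2))/4)³ = (7 + √(2 + (-4 - 2*√2))/4)³ = (7 + √(-2 - 2*√2)/4)³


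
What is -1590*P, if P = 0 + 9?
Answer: -14310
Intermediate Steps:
P = 9
-1590*P = -1590*9 = -14310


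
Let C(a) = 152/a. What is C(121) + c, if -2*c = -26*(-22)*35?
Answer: -1211058/121 ≈ -10009.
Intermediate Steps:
c = -10010 (c = -(-26*(-22))*35/2 = -286*35 = -½*20020 = -10010)
C(121) + c = 152/121 - 10010 = -1211058/121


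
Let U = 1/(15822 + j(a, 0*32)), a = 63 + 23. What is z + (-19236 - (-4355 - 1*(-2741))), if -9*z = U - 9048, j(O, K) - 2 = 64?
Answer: -2376050401/142992 ≈ -16617.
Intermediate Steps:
a = 86
j(O, K) = 66 (j(O, K) = 2 + 64 = 66)
U = 1/15888 (U = 1/(15822 + 66) = 1/15888 ≈ 6.2941e-5)
z = 143754623/142992 (z = -(1/15888 - 9048)/9 = -⅑*(-143754623/15888) = 143754623/142992 ≈ 1005.3)
z + (-19236 - (-4355 - 1*(-2741))) = 143754623/142992 + (-19236 - (-4355 - 1*(-2741))) = 143754623/142992 + (-19236 - (-4355 + 2741)) = 143754623/142992 + (-19236 - 1*(-1614)) = 143754623/142992 + (-19236 + 1614) = 143754623/142992 - 17622 = -2376050401/142992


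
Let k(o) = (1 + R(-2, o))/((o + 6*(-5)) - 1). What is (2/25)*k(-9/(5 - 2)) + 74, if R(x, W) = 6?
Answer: 31443/425 ≈ 73.984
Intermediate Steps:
k(o) = 7/(-31 + o) (k(o) = (1 + 6)/((o + 6*(-5)) - 1) = 7/((o - 30) - 1) = 7/((-30 + o) - 1) = 7/(-31 + o))
(2/25)*k(-9/(5 - 2)) + 74 = (2/25)*(7/(-31 - 9/(5 - 2))) + 74 = (2*(1/25))*(7/(-31 - 9/(3*1))) + 74 = 2*(7/(-31 - 9/3))/25 + 74 = 2*(7/(-31 - 9*1/3))/25 + 74 = 2*(7/(-31 - 3))/25 + 74 = 2*(7/(-34))/25 + 74 = 2*(7*(-1/34))/25 + 74 = (2/25)*(-7/34) + 74 = -7/425 + 74 = 31443/425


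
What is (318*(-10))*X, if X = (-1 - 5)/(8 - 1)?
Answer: 19080/7 ≈ 2725.7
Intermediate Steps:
X = -6/7 ≈ -0.85714
(318*(-10))*X = (318*(-10))*(-6/7) = -3180*(-6/7) = 19080/7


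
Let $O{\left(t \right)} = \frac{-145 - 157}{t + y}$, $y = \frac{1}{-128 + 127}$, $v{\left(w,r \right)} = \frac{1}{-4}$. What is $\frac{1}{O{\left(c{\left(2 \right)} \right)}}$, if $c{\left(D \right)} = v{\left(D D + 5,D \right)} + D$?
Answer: $- \frac{3}{1208} \approx -0.0024834$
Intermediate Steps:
$v{\left(w,r \right)} = - \frac{1}{4}$
$y = -1$ ($y = \frac{1}{-1} = -1$)
$c{\left(D \right)} = - \frac{1}{4} + D$
$O{\left(t \right)} = - \frac{302}{-1 + t}$ ($O{\left(t \right)} = \frac{-145 - 157}{t - 1} = - \frac{302}{-1 + t}$)
$\frac{1}{O{\left(c{\left(2 \right)} \right)}} = \frac{1}{\left(-302\right) \frac{1}{-1 + \left(- \frac{1}{4} + 2\right)}} = \frac{1}{\left(-302\right) \frac{1}{-1 + \frac{7}{4}}} = \frac{1}{\left(-302\right) \frac{1}{\frac{3}{4}}} = \frac{1}{\left(-302\right) \frac{4}{3}} = \frac{1}{- \frac{1208}{3}} = - \frac{3}{1208}$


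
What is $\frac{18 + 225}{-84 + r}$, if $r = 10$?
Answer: $- \frac{243}{74} \approx -3.2838$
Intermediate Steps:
$\frac{18 + 225}{-84 + r} = \frac{18 + 225}{-84 + 10} = \frac{243}{-74} = 243 \left(- \frac{1}{74}\right) = - \frac{243}{74}$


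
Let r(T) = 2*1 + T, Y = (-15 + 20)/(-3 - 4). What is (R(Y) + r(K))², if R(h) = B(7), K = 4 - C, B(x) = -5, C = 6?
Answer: 25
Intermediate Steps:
Y = -5/7 (Y = 5/(-7) = 5*(-⅐) = -5/7 ≈ -0.71429)
K = -2 (K = 4 - 1*6 = 4 - 6 = -2)
R(h) = -5
r(T) = 2 + T
(R(Y) + r(K))² = (-5 + (2 - 2))² = (-5 + 0)² = (-5)² = 25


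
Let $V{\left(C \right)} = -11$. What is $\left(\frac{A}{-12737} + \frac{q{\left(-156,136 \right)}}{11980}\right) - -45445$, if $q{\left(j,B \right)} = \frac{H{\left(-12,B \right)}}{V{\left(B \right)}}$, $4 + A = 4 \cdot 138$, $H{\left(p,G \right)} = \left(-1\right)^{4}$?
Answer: $\frac{76278535899523}{1678481860} \approx 45445.0$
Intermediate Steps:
$H{\left(p,G \right)} = 1$
$A = 548$ ($A = -4 + 4 \cdot 138 = -4 + 552 = 548$)
$q{\left(j,B \right)} = - \frac{1}{11}$ ($q{\left(j,B \right)} = 1 \frac{1}{-11} = 1 \left(- \frac{1}{11}\right) = - \frac{1}{11}$)
$\left(\frac{A}{-12737} + \frac{q{\left(-156,136 \right)}}{11980}\right) - -45445 = \left(\frac{548}{-12737} - \frac{1}{11 \cdot 11980}\right) - -45445 = \left(548 \left(- \frac{1}{12737}\right) - \frac{1}{131780}\right) + 45445 = \left(- \frac{548}{12737} - \frac{1}{131780}\right) + 45445 = - \frac{72228177}{1678481860} + 45445 = \frac{76278535899523}{1678481860}$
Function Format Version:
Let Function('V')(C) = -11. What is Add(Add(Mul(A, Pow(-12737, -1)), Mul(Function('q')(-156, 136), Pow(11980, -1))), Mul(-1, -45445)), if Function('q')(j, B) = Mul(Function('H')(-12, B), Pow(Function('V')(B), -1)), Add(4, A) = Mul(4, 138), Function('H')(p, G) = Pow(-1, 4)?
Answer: Rational(76278535899523, 1678481860) ≈ 45445.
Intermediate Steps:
Function('H')(p, G) = 1
A = 548 (A = Add(-4, Mul(4, 138)) = Add(-4, 552) = 548)
Function('q')(j, B) = Rational(-1, 11) (Function('q')(j, B) = Mul(1, Pow(-11, -1)) = Mul(1, Rational(-1, 11)) = Rational(-1, 11))
Add(Add(Mul(A, Pow(-12737, -1)), Mul(Function('q')(-156, 136), Pow(11980, -1))), Mul(-1, -45445)) = Add(Add(Mul(548, Pow(-12737, -1)), Mul(Rational(-1, 11), Pow(11980, -1))), Mul(-1, -45445)) = Add(Add(Mul(548, Rational(-1, 12737)), Mul(Rational(-1, 11), Rational(1, 11980))), 45445) = Add(Add(Rational(-548, 12737), Rational(-1, 131780)), 45445) = Add(Rational(-72228177, 1678481860), 45445) = Rational(76278535899523, 1678481860)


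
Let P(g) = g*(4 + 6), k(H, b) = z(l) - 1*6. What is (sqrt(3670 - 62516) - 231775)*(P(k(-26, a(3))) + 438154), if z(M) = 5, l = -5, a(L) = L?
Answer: -101550825600 + 438144*I*sqrt(58846) ≈ -1.0155e+11 + 1.0629e+8*I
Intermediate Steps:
k(H, b) = -1 (k(H, b) = 5 - 1*6 = 5 - 6 = -1)
P(g) = 10*g (P(g) = g*10 = 10*g)
(sqrt(3670 - 62516) - 231775)*(P(k(-26, a(3))) + 438154) = (sqrt(3670 - 62516) - 231775)*(10*(-1) + 438154) = (sqrt(-58846) - 231775)*(-10 + 438154) = (I*sqrt(58846) - 231775)*438144 = (-231775 + I*sqrt(58846))*438144 = -101550825600 + 438144*I*sqrt(58846)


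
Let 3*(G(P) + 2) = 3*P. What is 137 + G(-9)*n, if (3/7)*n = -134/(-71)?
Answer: 18863/213 ≈ 88.559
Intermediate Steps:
n = 938/213 (n = 7*(-134/(-71))/3 = 7*(-134*(-1/71))/3 = (7/3)*(134/71) = 938/213 ≈ 4.4038)
G(P) = -2 + P (G(P) = -2 + (3*P)/3 = -2 + P)
137 + G(-9)*n = 137 + (-2 - 9)*(938/213) = 137 - 11*938/213 = 137 - 10318/213 = 18863/213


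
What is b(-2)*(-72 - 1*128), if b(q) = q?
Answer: 400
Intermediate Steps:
b(-2)*(-72 - 1*128) = -2*(-72 - 1*128) = -2*(-72 - 128) = -2*(-200) = 400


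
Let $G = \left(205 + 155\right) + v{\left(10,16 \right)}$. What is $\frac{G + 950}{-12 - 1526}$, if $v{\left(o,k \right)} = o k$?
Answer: $- \frac{735}{769} \approx -0.95579$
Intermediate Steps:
$v{\left(o,k \right)} = k o$
$G = 520$ ($G = \left(205 + 155\right) + 16 \cdot 10 = 360 + 160 = 520$)
$\frac{G + 950}{-12 - 1526} = \frac{520 + 950}{-12 - 1526} = \frac{1470}{-1538} = 1470 \left(- \frac{1}{1538}\right) = - \frac{735}{769}$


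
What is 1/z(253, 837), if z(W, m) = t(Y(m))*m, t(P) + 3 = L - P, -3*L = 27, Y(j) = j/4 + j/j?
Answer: -4/744093 ≈ -5.3757e-6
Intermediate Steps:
Y(j) = 1 + j/4 (Y(j) = j*(¼) + 1 = j/4 + 1 = 1 + j/4)
L = -9 (L = -⅓*27 = -9)
t(P) = -12 - P (t(P) = -3 + (-9 - P) = -12 - P)
z(W, m) = m*(-13 - m/4) (z(W, m) = (-12 - (1 + m/4))*m = (-12 + (-1 - m/4))*m = (-13 - m/4)*m = m*(-13 - m/4))
1/z(253, 837) = 1/(-¼*837*(52 + 837)) = 1/(-¼*837*889) = 1/(-744093/4) = -4/744093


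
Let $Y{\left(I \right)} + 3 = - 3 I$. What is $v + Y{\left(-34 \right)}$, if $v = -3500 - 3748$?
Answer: $-7149$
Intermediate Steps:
$Y{\left(I \right)} = -3 - 3 I$
$v = -7248$ ($v = -3500 - 3748 = -7248$)
$v + Y{\left(-34 \right)} = -7248 - -99 = -7248 + \left(-3 + 102\right) = -7248 + 99 = -7149$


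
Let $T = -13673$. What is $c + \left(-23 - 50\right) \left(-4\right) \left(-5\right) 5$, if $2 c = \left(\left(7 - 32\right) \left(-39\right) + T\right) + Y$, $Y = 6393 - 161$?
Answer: $-10533$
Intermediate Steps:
$Y = 6232$ ($Y = 6393 - 161 = 6232$)
$c = -3233$ ($c = \frac{\left(\left(7 - 32\right) \left(-39\right) - 13673\right) + 6232}{2} = \frac{\left(\left(-25\right) \left(-39\right) - 13673\right) + 6232}{2} = \frac{\left(975 - 13673\right) + 6232}{2} = \frac{-12698 + 6232}{2} = \frac{1}{2} \left(-6466\right) = -3233$)
$c + \left(-23 - 50\right) \left(-4\right) \left(-5\right) 5 = -3233 + \left(-23 - 50\right) \left(-4\right) \left(-5\right) 5 = -3233 - 73 \cdot 20 \cdot 5 = -3233 - 7300 = -10533$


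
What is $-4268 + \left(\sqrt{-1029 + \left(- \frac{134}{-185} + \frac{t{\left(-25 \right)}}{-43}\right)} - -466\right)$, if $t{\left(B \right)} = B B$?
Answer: $-3802 + \frac{i \sqrt{65991163890}}{7955} \approx -3802.0 + 32.293 i$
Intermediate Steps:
$t{\left(B \right)} = B^{2}$
$-4268 + \left(\sqrt{-1029 + \left(- \frac{134}{-185} + \frac{t{\left(-25 \right)}}{-43}\right)} - -466\right) = -4268 + \left(\sqrt{-1029 + \left(- \frac{134}{-185} + \frac{\left(-25\right)^{2}}{-43}\right)} - -466\right) = -4268 + \left(\sqrt{-1029 + \left(\left(-134\right) \left(- \frac{1}{185}\right) + 625 \left(- \frac{1}{43}\right)\right)} + 466\right) = -4268 + \left(\sqrt{-1029 + \left(\frac{134}{185} - \frac{625}{43}\right)} + 466\right) = -4268 + \left(\sqrt{-1029 - \frac{109863}{7955}} + 466\right) = -4268 + \left(\sqrt{- \frac{8295558}{7955}} + 466\right) = -4268 + \left(\frac{i \sqrt{65991163890}}{7955} + 466\right) = -4268 + \left(466 + \frac{i \sqrt{65991163890}}{7955}\right) = -3802 + \frac{i \sqrt{65991163890}}{7955}$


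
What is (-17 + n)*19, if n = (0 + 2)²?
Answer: -247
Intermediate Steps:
n = 4 (n = 2² = 4)
(-17 + n)*19 = (-17 + 4)*19 = -13*19 = -247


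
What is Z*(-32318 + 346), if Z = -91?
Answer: 2909452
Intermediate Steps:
Z*(-32318 + 346) = -91*(-32318 + 346) = -91*(-31972) = 2909452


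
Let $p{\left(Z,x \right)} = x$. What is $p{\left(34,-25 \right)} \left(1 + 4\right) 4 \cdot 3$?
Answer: $-1500$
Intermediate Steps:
$p{\left(34,-25 \right)} \left(1 + 4\right) 4 \cdot 3 = - 25 \left(1 + 4\right) 4 \cdot 3 = - 25 \cdot 5 \cdot 12 = \left(-25\right) 60 = -1500$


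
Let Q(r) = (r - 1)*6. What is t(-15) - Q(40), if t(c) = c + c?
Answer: -264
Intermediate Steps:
t(c) = 2*c
Q(r) = -6 + 6*r (Q(r) = (-1 + r)*6 = -6 + 6*r)
t(-15) - Q(40) = 2*(-15) - (-6 + 6*40) = -30 - (-6 + 240) = -30 - 1*234 = -30 - 234 = -264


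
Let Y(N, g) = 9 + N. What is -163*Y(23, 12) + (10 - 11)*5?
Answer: -5221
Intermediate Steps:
-163*Y(23, 12) + (10 - 11)*5 = -163*(9 + 23) + (10 - 11)*5 = -163*32 - 1*5 = -5216 - 5 = -5221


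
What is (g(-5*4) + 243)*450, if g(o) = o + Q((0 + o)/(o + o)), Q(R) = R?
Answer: 100575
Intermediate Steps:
g(o) = ½ + o (g(o) = o + (0 + o)/(o + o) = o + o/((2*o)) = o + o*(1/(2*o)) = o + ½ = ½ + o)
(g(-5*4) + 243)*450 = ((½ - 5*4) + 243)*450 = ((½ - 20) + 243)*450 = (-39/2 + 243)*450 = (447/2)*450 = 100575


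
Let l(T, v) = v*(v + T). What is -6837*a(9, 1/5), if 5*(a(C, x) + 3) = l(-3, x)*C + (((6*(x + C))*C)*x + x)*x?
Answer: 109392/625 ≈ 175.03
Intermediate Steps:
l(T, v) = v*(T + v)
a(C, x) = -3 + x*(x + C*x*(6*C + 6*x))/5 + C*x*(-3 + x)/5 (a(C, x) = -3 + ((x*(-3 + x))*C + (((6*(x + C))*C)*x + x)*x)/5 = -3 + (C*x*(-3 + x) + (((6*(C + x))*C)*x + x)*x)/5 = -3 + (C*x*(-3 + x) + (((6*C + 6*x)*C)*x + x)*x)/5 = -3 + (C*x*(-3 + x) + ((C*(6*C + 6*x))*x + x)*x)/5 = -3 + (C*x*(-3 + x) + (C*x*(6*C + 6*x) + x)*x)/5 = -3 + (C*x*(-3 + x) + (x + C*x*(6*C + 6*x))*x)/5 = -3 + (C*x*(-3 + x) + x*(x + C*x*(6*C + 6*x)))/5 = -3 + (x*(x + C*x*(6*C + 6*x)) + C*x*(-3 + x))/5 = -3 + (x*(x + C*x*(6*C + 6*x))/5 + C*x*(-3 + x)/5) = -3 + x*(x + C*x*(6*C + 6*x))/5 + C*x*(-3 + x)/5)
-6837*a(9, 1/5) = -6837*(-3 + (1/5)**2/5 + (6/5)*9*(1/5)**3 + (6/5)*9**2*(1/5)**2 + (1/5)*9*(-3 + 1/5)/5) = -6837*(-3 + (1/5)**2/5 + (6/5)*9*(1/5)**3 + (6/5)*81*(1/5)**2 + (1/5)*9*(1/5)*(-3 + 1/5)) = -6837*(-3 + (1/5)*(1/25) + (6/5)*9*(1/125) + (6/5)*81*(1/25) + (1/5)*9*(1/5)*(-14/5)) = -6837*(-3 + 1/125 + 54/625 + 486/125 - 126/125) = -6837*(-16/625) = 109392/625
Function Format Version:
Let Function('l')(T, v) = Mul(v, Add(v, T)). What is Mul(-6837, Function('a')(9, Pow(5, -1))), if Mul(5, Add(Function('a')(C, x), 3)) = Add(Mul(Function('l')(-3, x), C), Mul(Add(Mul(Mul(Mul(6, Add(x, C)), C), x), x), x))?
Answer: Rational(109392, 625) ≈ 175.03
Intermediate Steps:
Function('l')(T, v) = Mul(v, Add(T, v))
Function('a')(C, x) = Add(-3, Mul(Rational(1, 5), x, Add(x, Mul(C, x, Add(Mul(6, C), Mul(6, x))))), Mul(Rational(1, 5), C, x, Add(-3, x))) (Function('a')(C, x) = Add(-3, Mul(Rational(1, 5), Add(Mul(Mul(x, Add(-3, x)), C), Mul(Add(Mul(Mul(Mul(6, Add(x, C)), C), x), x), x)))) = Add(-3, Mul(Rational(1, 5), Add(Mul(C, x, Add(-3, x)), Mul(Add(Mul(Mul(Mul(6, Add(C, x)), C), x), x), x)))) = Add(-3, Mul(Rational(1, 5), Add(Mul(C, x, Add(-3, x)), Mul(Add(Mul(Mul(Add(Mul(6, C), Mul(6, x)), C), x), x), x)))) = Add(-3, Mul(Rational(1, 5), Add(Mul(C, x, Add(-3, x)), Mul(Add(Mul(Mul(C, Add(Mul(6, C), Mul(6, x))), x), x), x)))) = Add(-3, Mul(Rational(1, 5), Add(Mul(C, x, Add(-3, x)), Mul(Add(Mul(C, x, Add(Mul(6, C), Mul(6, x))), x), x)))) = Add(-3, Mul(Rational(1, 5), Add(Mul(C, x, Add(-3, x)), Mul(Add(x, Mul(C, x, Add(Mul(6, C), Mul(6, x)))), x)))) = Add(-3, Mul(Rational(1, 5), Add(Mul(C, x, Add(-3, x)), Mul(x, Add(x, Mul(C, x, Add(Mul(6, C), Mul(6, x)))))))) = Add(-3, Mul(Rational(1, 5), Add(Mul(x, Add(x, Mul(C, x, Add(Mul(6, C), Mul(6, x))))), Mul(C, x, Add(-3, x))))) = Add(-3, Add(Mul(Rational(1, 5), x, Add(x, Mul(C, x, Add(Mul(6, C), Mul(6, x))))), Mul(Rational(1, 5), C, x, Add(-3, x)))) = Add(-3, Mul(Rational(1, 5), x, Add(x, Mul(C, x, Add(Mul(6, C), Mul(6, x))))), Mul(Rational(1, 5), C, x, Add(-3, x))))
Mul(-6837, Function('a')(9, Pow(5, -1))) = Mul(-6837, Add(-3, Mul(Rational(1, 5), Pow(Pow(5, -1), 2)), Mul(Rational(6, 5), 9, Pow(Pow(5, -1), 3)), Mul(Rational(6, 5), Pow(9, 2), Pow(Pow(5, -1), 2)), Mul(Rational(1, 5), 9, Pow(5, -1), Add(-3, Pow(5, -1))))) = Mul(-6837, Add(-3, Mul(Rational(1, 5), Pow(Rational(1, 5), 2)), Mul(Rational(6, 5), 9, Pow(Rational(1, 5), 3)), Mul(Rational(6, 5), 81, Pow(Rational(1, 5), 2)), Mul(Rational(1, 5), 9, Rational(1, 5), Add(-3, Rational(1, 5))))) = Mul(-6837, Add(-3, Mul(Rational(1, 5), Rational(1, 25)), Mul(Rational(6, 5), 9, Rational(1, 125)), Mul(Rational(6, 5), 81, Rational(1, 25)), Mul(Rational(1, 5), 9, Rational(1, 5), Rational(-14, 5)))) = Mul(-6837, Add(-3, Rational(1, 125), Rational(54, 625), Rational(486, 125), Rational(-126, 125))) = Mul(-6837, Rational(-16, 625)) = Rational(109392, 625)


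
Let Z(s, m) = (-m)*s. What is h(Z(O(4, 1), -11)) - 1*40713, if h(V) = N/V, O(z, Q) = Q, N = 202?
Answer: -447641/11 ≈ -40695.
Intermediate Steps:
Z(s, m) = -m*s
h(V) = 202/V
h(Z(O(4, 1), -11)) - 1*40713 = 202/((-1*(-11)*1)) - 1*40713 = 202/11 - 40713 = -447641/11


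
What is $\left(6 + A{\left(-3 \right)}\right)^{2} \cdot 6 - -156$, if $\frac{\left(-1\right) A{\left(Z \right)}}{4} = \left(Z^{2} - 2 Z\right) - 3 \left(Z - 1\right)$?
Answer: $62580$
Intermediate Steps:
$A{\left(Z \right)} = -12 - 4 Z^{2} + 20 Z$ ($A{\left(Z \right)} = - 4 \left(\left(Z^{2} - 2 Z\right) - 3 \left(Z - 1\right)\right) = - 4 \left(\left(Z^{2} - 2 Z\right) - 3 \left(-1 + Z\right)\right) = - 4 \left(\left(Z^{2} - 2 Z\right) - \left(-3 + 3 Z\right)\right) = - 4 \left(3 + Z^{2} - 5 Z\right) = -12 - 4 Z^{2} + 20 Z$)
$\left(6 + A{\left(-3 \right)}\right)^{2} \cdot 6 - -156 = \left(6 - \left(72 + 36\right)\right)^{2} \cdot 6 - -156 = \left(6 - 108\right)^{2} \cdot 6 + 156 = \left(-102\right)^{2} \cdot 6 + 156 = 10404 \cdot 6 + 156 = 62424 + 156 = 62580$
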